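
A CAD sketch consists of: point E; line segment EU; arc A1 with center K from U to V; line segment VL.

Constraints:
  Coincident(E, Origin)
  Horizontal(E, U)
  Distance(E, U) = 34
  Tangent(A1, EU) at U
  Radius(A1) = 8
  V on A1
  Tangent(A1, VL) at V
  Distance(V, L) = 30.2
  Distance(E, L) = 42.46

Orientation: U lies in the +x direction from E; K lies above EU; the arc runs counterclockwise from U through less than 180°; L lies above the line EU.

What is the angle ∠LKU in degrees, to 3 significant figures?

156°

E is at the origin; E and U share the same y with |EU| = 34.0 and U on the +x side, so U = (34.0, 0.00). The tangent condition forces KU to be normal to EU, so K = U + (0, 8) = (34.0, 8.00). Since KV ⟂ VL (tangency), |KL| = √(8.0² + 30.2²) = 31.2 regardless of where V sits on A1. So L lies on both circle(E, 42.46) and circle(K, 31.2); the above-EU intersection is L = (21.5, 36.6). V is the foot of the tangent from L: V = (40.3, 13.0).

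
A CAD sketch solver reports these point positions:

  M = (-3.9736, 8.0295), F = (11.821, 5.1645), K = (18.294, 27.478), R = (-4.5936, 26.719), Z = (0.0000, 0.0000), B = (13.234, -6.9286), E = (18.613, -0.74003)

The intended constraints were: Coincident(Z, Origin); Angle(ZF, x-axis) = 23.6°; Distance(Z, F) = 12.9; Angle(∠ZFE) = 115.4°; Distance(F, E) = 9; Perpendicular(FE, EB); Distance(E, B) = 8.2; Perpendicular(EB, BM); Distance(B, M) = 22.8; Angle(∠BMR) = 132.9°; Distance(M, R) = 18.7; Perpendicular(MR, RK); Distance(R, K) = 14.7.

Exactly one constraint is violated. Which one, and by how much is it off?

Distance(R, K) = 14.7 — off by 8.20.

Z = (0.00, 0.00) ✓; ZF at 23.60° ✓; |ZF| = 12.90 ✓; ∠ZFE = 115.4° ✓; |FE| = 9.000 ✓; ∠(FE, EB) = 90.00° ✓; |EB| = 8.200 ✓; ∠(EB, BM) = 90.00° ✓; |BM| = 22.80 ✓; ∠BMR = 132.9° ✓; |MR| = 18.70 ✓; ∠(MR, RK) = 90.00° ✓; |RK| = 22.90 ✗.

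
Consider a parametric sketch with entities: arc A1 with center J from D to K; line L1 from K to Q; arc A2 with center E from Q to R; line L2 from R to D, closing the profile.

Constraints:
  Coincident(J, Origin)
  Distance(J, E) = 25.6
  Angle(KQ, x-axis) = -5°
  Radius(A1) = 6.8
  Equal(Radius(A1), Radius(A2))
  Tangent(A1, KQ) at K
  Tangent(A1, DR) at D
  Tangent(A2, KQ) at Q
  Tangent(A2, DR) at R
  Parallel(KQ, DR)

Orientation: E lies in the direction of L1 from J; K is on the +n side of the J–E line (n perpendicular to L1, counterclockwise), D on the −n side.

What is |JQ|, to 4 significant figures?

26.49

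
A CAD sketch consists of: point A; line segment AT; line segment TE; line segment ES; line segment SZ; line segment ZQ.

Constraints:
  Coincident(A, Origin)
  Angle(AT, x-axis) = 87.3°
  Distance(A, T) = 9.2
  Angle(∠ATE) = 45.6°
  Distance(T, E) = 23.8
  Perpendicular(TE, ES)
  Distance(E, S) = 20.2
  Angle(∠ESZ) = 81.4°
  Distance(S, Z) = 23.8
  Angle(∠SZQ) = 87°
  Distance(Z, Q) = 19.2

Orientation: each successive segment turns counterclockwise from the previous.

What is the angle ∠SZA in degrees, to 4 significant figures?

67.10°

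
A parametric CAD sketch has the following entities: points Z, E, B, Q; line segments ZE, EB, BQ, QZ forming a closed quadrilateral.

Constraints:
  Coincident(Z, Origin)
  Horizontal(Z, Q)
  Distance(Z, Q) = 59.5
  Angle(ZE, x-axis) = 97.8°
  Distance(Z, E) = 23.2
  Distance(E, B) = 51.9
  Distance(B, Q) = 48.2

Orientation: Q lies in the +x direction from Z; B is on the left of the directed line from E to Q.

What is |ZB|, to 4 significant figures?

63.03

Checks: |EB| = 51.90 ✓; |BQ| = 48.20 ✓.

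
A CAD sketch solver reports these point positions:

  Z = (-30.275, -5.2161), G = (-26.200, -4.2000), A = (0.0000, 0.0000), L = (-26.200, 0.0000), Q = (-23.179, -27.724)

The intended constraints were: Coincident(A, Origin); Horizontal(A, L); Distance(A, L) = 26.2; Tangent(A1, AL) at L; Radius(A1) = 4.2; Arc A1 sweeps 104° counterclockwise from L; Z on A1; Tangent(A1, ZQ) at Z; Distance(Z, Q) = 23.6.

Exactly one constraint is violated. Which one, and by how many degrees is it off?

Tangent(A1, ZQ) at Z — off by 3.50°.

A = (0.00, 0.00) ✓; A.y = 0.00, L.y = 0.00 ✓; |AL| = 26.20 ✓; ∠(GL, LA) = 90.00° ✓; |GL| = 4.200 ✓; bearing(G→Z) − bearing(G→L) = 104.0° ✓; |GZ| = 4.200 ✓; ∠(GZ, ZQ) = 86.50° ✗; |ZQ| = 23.60 ✓.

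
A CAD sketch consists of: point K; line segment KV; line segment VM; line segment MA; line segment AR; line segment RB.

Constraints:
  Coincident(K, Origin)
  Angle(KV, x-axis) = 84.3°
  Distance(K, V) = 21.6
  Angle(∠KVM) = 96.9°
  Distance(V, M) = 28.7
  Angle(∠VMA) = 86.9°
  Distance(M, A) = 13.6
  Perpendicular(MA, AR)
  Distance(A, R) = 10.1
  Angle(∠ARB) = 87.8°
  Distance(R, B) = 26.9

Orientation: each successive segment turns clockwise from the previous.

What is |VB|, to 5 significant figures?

24.572

K is at the origin; KV runs at 84.3° with length 21.6, so V = (2.1453, 21.493). ∠KVM = 96.9° gives VM at 1.2000° from the x-axis; with |VM| = 28.7, M = (30.839, 22.094). ∠VMA = 86.9° gives MA at -91.900° from the x-axis; with |MA| = 13.6, A = (30.388, 8.5017). The perpendicularity gives AR at right angles to MA, so AR runs at 178.10°; with |AR| = 10.1, R = (20.294, 8.8366). ∠ARB = 87.8° gives RB at 85.900° from the x-axis; with |RB| = 26.9, B = (22.217, 35.668). Then |VB| = |B − V| = 24.572.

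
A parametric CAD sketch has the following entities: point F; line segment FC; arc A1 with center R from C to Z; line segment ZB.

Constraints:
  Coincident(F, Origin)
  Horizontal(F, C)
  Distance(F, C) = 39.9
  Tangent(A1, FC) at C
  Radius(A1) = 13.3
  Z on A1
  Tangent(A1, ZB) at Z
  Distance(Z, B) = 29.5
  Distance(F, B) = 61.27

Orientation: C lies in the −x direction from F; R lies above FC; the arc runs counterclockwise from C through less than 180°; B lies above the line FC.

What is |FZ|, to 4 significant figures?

33.86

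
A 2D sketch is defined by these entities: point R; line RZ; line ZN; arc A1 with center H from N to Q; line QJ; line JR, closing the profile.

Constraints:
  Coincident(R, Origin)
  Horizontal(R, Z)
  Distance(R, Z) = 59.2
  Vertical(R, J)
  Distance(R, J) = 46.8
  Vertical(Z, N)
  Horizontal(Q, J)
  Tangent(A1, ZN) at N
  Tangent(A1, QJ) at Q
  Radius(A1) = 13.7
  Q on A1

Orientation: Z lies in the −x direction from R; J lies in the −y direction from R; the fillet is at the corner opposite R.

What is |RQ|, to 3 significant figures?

65.3

R is at the origin; R and Z share the same y with |RZ| = 59.2 and Z on the −x side, so Z = (-59.2, 0.00). R and J share the same x with |RJ| = 46.8 and J on the −y side, so J = (0.00, -46.8). The virtual corner opposite R is at (-59.2, -46.8). Tangency of A1 to ZN means the radius HN is perpendicular to ZN and since A1 is tangent to QJ there, HQ ⟂ QJ, with radius 13.7, so the center H sits 13.7 in from both sides at H = (-45.5, -33.1). That places the tangent points at N = (-59.2, -33.1) on ZN and Q = (-45.5, -46.8) on QJ. Then |RQ| = |Q − R| = 65.3.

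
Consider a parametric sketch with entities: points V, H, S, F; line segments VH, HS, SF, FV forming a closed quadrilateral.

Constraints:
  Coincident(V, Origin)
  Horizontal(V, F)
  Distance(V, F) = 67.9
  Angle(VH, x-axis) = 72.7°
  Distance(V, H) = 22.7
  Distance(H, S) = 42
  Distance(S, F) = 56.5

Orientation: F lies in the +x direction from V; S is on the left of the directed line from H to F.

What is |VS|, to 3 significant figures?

62.3

V is at the origin; V and F share the same y with |VF| = 67.9 and F in +x, so F = (67.9, 0). VH runs at 72.7° with |VH| = 22.7, so H = (6.75, 21.7). S is determined by |HS| = 42.0 and |SF| = 56.5 together: it lies at the intersection of circle(H, 42.0) and circle(F, 56.5). With |HF| = 64.9, the foot of the radical line on HF is 21.4 from H and the perpendicular offset is √(42.0² − 21.4²) = 36.1. Taking the left-of-HF solution: S = (39.0, 48.6).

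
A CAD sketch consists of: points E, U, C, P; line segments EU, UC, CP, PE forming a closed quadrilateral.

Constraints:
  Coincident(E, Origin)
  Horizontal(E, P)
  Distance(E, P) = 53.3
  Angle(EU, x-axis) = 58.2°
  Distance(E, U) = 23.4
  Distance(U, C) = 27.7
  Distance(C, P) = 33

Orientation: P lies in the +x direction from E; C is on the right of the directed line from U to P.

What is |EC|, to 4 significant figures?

21.90

Checks: E = (0.00, 0.00) ✓; |UC| = 27.70 ✓; |CP| = 33.00 ✓.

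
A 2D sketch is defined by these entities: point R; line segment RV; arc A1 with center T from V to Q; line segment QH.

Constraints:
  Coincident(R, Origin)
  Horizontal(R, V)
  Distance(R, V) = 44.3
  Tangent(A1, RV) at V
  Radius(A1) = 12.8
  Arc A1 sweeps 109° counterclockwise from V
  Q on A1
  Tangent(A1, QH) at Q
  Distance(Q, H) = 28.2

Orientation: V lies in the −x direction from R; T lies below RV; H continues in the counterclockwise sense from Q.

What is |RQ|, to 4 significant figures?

58.90

R is at the origin; RV is horizontal with |RV| = 44.3 and V on the −x side, so V = (-44.30, 0.000). Tangency of A1 to RV means the radius TV is perpendicular to RV, so T = V + (0, -12.8) = (-44.30, -12.80). On A1, V sits at bearing 90° from T; a 109° counterclockwise sweep puts Q at bearing 199°, so Q = T + 12.8·(cos 199°, sin 199°) = (-56.40, -16.97). Then |RQ| = |Q − R| = 58.90.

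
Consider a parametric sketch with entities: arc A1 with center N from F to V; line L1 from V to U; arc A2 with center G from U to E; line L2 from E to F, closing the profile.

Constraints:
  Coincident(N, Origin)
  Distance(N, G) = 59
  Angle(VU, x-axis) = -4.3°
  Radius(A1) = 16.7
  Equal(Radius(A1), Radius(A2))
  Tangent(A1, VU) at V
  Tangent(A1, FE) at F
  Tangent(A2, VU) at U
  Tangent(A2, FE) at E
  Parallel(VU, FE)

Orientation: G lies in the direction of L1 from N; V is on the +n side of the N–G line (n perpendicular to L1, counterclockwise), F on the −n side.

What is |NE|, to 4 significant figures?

61.32

Tangency of A1 to both parallel lines with radius 16.7 puts V and F at N ± 16.7·n: V = (1.252, 16.65), F = (-1.252, -16.65). Equal radii place U and E the same way about G: U = G + 16.7·n = (60.09, 12.23), E = G − 16.7·n = (57.58, -21.08). Then |NE| = |E − N| = 61.32.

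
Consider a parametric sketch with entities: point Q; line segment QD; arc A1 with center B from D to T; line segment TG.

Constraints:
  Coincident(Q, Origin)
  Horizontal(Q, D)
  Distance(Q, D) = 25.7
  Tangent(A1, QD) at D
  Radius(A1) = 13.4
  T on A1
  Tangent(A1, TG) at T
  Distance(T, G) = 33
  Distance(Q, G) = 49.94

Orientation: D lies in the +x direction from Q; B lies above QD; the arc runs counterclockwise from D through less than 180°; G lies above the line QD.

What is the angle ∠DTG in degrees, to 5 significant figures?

115.56°

Checks: ∠(BD, DQ) = 90.00° ✓; |BT| = 13.40 ✓; ∠(BT, TG) = 90.00° ✓; |TG| = 33.00 ✓; |QG| = 49.94 ✓.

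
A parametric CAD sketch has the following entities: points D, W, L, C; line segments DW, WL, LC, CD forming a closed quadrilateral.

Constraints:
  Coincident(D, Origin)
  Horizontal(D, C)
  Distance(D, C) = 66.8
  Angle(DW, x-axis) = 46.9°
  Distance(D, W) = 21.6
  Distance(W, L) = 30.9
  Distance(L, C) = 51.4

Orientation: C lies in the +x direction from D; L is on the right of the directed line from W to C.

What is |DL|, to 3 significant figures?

23.1

Checks: |WL| = 30.90 ✓; |LC| = 51.40 ✓.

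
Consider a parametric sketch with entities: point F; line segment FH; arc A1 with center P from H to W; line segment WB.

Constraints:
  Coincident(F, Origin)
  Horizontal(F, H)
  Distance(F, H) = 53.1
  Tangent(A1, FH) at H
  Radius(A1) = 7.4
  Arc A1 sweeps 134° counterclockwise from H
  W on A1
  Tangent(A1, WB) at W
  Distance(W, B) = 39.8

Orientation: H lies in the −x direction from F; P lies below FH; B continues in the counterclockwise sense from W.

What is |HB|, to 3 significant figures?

46.8

F is at the origin; F and H share the same y with |FH| = 53.1 and H on the −x side, so H = (-53.1, 0.00). Tangency of A1 to FH means the radius PH is perpendicular to FH, so P = H + (0, -7.4) = (-53.1, -7.40). On A1, H sits at bearing 90° from P; a 134° counterclockwise sweep puts W at bearing 224°, so W = P + 7.4·(cos 224°, sin 224°) = (-58.4, -12.5). Since A1 is tangent to WB there, PW ⟂ WB, so WB runs along (−sin 224°, cos 224°); with |WB| = 39.8, B = (-30.8, -41.2). Then |HB| = |B − H| = 46.8.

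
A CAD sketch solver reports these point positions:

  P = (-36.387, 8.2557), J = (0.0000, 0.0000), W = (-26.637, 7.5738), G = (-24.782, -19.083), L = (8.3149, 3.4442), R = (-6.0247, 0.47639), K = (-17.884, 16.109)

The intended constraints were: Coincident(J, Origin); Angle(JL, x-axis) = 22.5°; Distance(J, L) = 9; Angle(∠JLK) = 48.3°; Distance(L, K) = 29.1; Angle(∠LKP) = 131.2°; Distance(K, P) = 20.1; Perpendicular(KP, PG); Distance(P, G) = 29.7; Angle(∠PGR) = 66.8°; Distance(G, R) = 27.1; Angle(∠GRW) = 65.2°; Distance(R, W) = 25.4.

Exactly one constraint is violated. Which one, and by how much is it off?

Distance(R, W) = 25.4 — off by 3.60.

J = (0.00, 0.00) ✓; JL at 22.50° ✓; |JL| = 9.000 ✓; ∠JLK = 48.30° ✓; |LK| = 29.10 ✓; ∠LKP = 131.2° ✓; |KP| = 20.10 ✓; ∠(KP, PG) = 90.00° ✓; |PG| = 29.70 ✓; ∠PGR = 66.80° ✓; |GR| = 27.10 ✓; ∠GRW = 65.20° ✓; |RW| = 21.80 ✗.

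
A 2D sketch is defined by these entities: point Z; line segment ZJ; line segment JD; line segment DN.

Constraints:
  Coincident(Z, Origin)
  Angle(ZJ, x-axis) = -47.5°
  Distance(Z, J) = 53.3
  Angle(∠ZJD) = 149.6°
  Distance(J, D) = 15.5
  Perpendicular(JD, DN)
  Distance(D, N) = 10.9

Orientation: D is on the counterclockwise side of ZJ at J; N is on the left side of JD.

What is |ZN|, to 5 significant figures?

63.538

∠ZJD = 149.6°, so JD runs at -47.5° + (180° − 149.6°) = -17.100° from the x-axis; with |JD| = 15.5, D = J + 15.5·(cos -17.100°, sin -17.100°) = (50.824, -43.855). JD ⟂ DN; with |DN| = 10.9 on the left of JD, N = D + 10.9·(0.29404, 0.95579) = (54.029, -33.436). Then |ZN| = |N − Z| = 63.538.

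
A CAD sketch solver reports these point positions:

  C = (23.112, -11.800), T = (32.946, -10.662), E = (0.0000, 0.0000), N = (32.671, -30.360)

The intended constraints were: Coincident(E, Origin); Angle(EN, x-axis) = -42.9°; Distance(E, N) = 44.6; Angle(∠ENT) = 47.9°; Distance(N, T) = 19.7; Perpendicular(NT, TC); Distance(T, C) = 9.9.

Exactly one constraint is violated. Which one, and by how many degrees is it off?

Perpendicular(NT, TC) — off by 7.40°.

E = (0.00, 0.00) ✓; EN at -42.90° ✓; |EN| = 44.60 ✓; ∠ENT = 47.90° ✓; |NT| = 19.70 ✓; ∠(NT, TC) = 97.40° ✗; |TC| = 9.900 ✓.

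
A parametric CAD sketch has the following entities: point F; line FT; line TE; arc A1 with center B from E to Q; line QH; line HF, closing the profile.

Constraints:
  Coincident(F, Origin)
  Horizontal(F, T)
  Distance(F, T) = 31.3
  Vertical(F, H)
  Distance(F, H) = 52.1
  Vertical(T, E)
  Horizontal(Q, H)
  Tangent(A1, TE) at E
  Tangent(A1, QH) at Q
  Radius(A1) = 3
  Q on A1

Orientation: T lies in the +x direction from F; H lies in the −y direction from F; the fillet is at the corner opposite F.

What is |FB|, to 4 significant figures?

56.67

FH is vertical with |FH| = 52.1 and H on the −y side, so H = (0.000, -52.10). The virtual corner opposite F is at (31.30, -52.10). The tangent condition forces BE to be normal to TE and A1 meets QH tangentially, so BQ is at right angles to QH, with radius 3.0, so the center B sits 3.0 in from both sides at B = (28.30, -49.10). Then |FB| = |B − F| = 56.67.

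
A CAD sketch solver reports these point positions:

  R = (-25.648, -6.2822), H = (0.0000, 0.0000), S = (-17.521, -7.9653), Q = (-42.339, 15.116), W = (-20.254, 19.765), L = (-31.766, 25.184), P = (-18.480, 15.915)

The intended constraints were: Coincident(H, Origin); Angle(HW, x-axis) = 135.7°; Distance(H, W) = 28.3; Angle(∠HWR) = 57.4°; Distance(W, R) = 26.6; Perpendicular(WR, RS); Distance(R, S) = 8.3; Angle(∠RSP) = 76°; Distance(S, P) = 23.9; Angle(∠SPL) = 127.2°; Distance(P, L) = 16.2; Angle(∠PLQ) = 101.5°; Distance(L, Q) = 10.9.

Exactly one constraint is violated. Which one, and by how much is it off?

Distance(L, Q) = 10.9 — off by 3.70.

H = (0.00, 0.00) ✓; HW at 135.7° ✓; |HW| = 28.30 ✓; ∠HWR = 57.40° ✓; |WR| = 26.60 ✓; ∠(WR, RS) = 90.00° ✓; |RS| = 8.299 ✓; ∠RSP = 76.00° ✓; |SP| = 23.90 ✓; ∠SPL = 127.2° ✓; |PL| = 16.20 ✓; ∠PLQ = 101.5° ✓; |LQ| = 14.60 ✗.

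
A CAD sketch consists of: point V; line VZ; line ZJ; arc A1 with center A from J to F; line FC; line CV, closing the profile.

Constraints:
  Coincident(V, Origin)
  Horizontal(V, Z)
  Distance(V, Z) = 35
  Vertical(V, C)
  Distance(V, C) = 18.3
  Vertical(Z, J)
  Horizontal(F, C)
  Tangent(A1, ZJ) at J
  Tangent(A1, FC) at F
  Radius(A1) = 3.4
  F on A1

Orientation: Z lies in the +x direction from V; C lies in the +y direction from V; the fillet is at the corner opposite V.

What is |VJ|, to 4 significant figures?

38.04

V is at the origin; VZ is horizontal with |VZ| = 35.0 and Z on the +x side, so Z = (35.00, 0.000). V and C share the same x with |VC| = 18.3 and C on the +y side, so C = (0.000, 18.30). The virtual corner opposite V is at (35.00, 18.30). A1 meets ZJ tangentially, so AJ is at right angles to ZJ and tangency of A1 to FC means the radius AF is perpendicular to FC, with radius 3.4, so the center A sits 3.4 in from both sides at A = (31.60, 14.90). That places the tangent points at J = (35.00, 14.90) on ZJ and F = (31.60, 18.30) on FC. Then |VJ| = |J − V| = 38.04.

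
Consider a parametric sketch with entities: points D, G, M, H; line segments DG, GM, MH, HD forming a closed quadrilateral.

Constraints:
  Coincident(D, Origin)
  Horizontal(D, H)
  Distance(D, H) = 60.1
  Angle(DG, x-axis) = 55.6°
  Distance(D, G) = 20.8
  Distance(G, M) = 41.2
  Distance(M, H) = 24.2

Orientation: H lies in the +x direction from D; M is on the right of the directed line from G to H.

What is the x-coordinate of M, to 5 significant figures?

39.736

Checks: |GM| = 41.20 ✓; |MH| = 24.20 ✓.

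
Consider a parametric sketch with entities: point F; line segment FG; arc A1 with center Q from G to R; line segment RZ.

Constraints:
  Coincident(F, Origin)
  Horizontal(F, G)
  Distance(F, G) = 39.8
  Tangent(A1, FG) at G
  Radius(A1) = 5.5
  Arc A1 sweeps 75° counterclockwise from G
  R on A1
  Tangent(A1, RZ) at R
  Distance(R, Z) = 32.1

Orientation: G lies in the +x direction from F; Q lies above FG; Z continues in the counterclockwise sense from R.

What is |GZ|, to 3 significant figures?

37.6

F is at the origin; FG is horizontal with |FG| = 39.8 and G on the +x side, so G = (39.8, 0.00). A1 meets FG tangentially, so QG is at right angles to FG, so Q = G + (0, 5.5) = (39.8, 5.50). On A1, G sits at bearing -90° from Q; a 75° counterclockwise sweep puts R at bearing -15°, so R = Q + 5.5·(cos -15°, sin -15°) = (45.1, 4.08). Since A1 is tangent to RZ there, QR ⟂ RZ, so RZ runs along (−sin -15°, cos -15°); with |RZ| = 32.1, Z = (53.4, 35.1). Then |GZ| = |Z − G| = 37.6.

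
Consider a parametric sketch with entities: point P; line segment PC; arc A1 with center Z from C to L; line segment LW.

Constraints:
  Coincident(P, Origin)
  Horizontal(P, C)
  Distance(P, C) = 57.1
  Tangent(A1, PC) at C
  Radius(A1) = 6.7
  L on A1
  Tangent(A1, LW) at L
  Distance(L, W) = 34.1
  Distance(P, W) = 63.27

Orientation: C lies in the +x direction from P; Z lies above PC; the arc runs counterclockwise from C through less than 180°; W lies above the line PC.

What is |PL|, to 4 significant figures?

63.88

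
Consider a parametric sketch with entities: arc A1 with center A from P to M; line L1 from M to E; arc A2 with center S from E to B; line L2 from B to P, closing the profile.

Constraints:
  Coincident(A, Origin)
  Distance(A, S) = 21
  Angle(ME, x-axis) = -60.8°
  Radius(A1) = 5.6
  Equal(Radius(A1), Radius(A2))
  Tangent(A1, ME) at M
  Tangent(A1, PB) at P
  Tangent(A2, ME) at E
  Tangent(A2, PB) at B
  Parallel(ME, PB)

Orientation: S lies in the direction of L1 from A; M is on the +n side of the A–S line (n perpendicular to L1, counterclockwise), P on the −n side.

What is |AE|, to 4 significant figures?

21.73

Tangency of A1 to both parallel lines with radius 5.6 puts M and P at A ± 5.6·n: M = (4.888, 2.732), P = (-4.888, -2.732). Equal radii place E and B the same way about S: E = S + 5.6·n = (15.13, -15.60), B = S − 5.6·n = (5.357, -21.06). Then |AE| = |E − A| = 21.73.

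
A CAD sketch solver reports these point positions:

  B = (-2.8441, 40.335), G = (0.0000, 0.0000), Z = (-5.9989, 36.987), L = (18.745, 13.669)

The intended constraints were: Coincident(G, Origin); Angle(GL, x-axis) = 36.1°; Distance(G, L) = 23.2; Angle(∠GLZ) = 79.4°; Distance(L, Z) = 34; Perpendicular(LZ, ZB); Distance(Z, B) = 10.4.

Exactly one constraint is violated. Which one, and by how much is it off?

Distance(Z, B) = 10.4 — off by 5.80.

G = (0.00, 0.00) ✓; GL at 36.10° ✓; |GL| = 23.20 ✓; ∠GLZ = 79.40° ✓; |LZ| = 34.00 ✓; ∠(LZ, ZB) = 90.00° ✓; |ZB| = 4.600 ✗.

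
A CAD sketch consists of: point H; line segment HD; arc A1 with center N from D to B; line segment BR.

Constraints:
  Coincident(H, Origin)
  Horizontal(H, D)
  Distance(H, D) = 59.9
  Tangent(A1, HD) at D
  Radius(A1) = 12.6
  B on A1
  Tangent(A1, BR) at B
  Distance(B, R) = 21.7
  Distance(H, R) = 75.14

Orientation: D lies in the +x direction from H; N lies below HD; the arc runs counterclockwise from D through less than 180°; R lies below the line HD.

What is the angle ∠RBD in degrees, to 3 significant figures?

114°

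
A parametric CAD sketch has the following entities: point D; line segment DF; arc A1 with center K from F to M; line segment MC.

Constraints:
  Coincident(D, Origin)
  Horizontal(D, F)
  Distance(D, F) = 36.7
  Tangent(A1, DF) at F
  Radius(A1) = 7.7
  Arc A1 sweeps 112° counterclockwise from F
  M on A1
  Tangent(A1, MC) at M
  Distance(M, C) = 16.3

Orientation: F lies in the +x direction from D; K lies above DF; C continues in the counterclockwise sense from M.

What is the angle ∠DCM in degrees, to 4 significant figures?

77.74°

D is at the origin; D and F share the same y with |DF| = 36.7 and F on the +x side, so F = (36.70, 0.000). A1 meets DF tangentially, so KF is at right angles to DF, so K = F + (0, 7.7) = (36.70, 7.700). On A1, F sits at bearing -90° from K; a 112° counterclockwise sweep puts M at bearing 22°, so M = K + 7.7·(cos 22°, sin 22°) = (43.84, 10.58). Tangency of A1 to MC means the radius KM is perpendicular to MC, so MC runs along (−sin 22°, cos 22°); with |MC| = 16.3, C = (37.73, 25.70). Then cos ∠DCM = CD·CM / (|CD||CM|), giving 77.74°.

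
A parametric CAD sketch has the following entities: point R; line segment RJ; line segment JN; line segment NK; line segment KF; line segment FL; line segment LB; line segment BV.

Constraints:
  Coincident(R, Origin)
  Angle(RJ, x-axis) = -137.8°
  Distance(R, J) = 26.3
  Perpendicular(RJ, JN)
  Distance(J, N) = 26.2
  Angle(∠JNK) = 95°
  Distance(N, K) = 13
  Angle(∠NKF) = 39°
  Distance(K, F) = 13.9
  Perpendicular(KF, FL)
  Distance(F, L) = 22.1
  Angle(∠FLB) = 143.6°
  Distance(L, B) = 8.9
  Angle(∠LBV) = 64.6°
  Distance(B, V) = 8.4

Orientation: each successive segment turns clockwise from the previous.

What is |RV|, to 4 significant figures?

51.02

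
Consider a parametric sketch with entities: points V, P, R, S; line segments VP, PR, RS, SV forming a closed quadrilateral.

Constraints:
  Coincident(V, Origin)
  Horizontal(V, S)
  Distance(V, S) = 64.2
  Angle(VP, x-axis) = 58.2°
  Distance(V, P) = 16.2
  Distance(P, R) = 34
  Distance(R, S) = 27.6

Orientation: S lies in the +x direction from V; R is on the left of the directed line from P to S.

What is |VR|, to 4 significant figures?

45.64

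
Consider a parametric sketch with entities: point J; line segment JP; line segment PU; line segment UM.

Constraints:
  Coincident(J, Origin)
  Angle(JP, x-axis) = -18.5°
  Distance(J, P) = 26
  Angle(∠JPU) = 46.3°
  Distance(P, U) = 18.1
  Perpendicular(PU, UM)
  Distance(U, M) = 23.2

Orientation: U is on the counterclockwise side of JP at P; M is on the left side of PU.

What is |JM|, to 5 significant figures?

4.4050

∠JPU = 46.3°, so PU runs at -18.5° + (180° − 46.3°) = 115.20° from the x-axis; with |PU| = 18.1, U = P + 18.1·(cos 115.20°, sin 115.20°) = (16.950, 8.1274). The perpendicularity gives UM at right angles to PU; with |UM| = 23.2 on the left of PU, M = U + 23.2·(-0.90483, -0.42578) = (-4.0422, -1.7506). Then |JM| = |M − J| = 4.4050.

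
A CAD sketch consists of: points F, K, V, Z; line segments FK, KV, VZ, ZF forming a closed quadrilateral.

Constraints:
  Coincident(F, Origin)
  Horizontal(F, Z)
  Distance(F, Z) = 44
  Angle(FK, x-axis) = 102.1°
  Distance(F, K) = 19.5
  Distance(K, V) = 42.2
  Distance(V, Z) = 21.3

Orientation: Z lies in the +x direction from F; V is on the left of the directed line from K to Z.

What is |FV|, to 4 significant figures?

43.24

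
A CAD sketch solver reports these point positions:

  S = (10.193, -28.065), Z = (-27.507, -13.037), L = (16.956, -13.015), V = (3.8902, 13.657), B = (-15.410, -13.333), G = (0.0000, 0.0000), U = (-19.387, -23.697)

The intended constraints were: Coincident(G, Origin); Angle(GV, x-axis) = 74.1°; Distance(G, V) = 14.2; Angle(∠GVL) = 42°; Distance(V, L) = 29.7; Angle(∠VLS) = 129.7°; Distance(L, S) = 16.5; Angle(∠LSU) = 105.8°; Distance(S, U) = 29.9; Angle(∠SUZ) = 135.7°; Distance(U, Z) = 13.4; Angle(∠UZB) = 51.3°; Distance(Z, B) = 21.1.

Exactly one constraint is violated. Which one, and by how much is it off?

Distance(Z, B) = 21.1 — off by 9.00.

G = (0.00, 0.00) ✓; GV at 74.10° ✓; |GV| = 14.20 ✓; ∠GVL = 42.00° ✓; |VL| = 29.70 ✓; ∠VLS = 129.7° ✓; |LS| = 16.50 ✓; ∠LSU = 105.8° ✓; |SU| = 29.90 ✓; ∠SUZ = 135.7° ✓; |UZ| = 13.40 ✓; ∠UZB = 51.30° ✓; |ZB| = 12.10 ✗.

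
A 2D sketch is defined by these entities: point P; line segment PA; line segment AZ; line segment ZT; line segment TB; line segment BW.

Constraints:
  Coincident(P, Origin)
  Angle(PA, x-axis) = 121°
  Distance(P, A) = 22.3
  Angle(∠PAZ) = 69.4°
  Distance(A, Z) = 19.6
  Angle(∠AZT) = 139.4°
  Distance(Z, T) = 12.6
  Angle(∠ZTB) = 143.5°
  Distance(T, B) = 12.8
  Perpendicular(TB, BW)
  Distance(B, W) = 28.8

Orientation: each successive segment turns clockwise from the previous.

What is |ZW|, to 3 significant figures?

31.3

∠ZTB = 143.5° gives TB at -66.7° from the x-axis; with |TB| = 12.8, B = (23.7, 4.56). TB ⟂ BW, so BW runs at -157°; with |BW| = 28.8, W = (-2.71, -6.83). Then |ZW| = |W − Z| = 31.3.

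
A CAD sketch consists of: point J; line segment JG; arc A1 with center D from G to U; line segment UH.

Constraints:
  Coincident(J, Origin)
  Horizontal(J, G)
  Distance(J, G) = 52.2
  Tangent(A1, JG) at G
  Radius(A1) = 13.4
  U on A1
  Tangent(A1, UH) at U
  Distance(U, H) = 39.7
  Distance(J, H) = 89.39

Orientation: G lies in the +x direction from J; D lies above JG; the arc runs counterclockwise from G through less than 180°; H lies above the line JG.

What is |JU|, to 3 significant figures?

65.9

Checks: J.y = 0.00, G.y = 0.00 ✓; |DU| = 13.40 ✓; ∠(DU, UH) = 90.00° ✓; |UH| = 39.70 ✓; |JH| = 89.39 ✓.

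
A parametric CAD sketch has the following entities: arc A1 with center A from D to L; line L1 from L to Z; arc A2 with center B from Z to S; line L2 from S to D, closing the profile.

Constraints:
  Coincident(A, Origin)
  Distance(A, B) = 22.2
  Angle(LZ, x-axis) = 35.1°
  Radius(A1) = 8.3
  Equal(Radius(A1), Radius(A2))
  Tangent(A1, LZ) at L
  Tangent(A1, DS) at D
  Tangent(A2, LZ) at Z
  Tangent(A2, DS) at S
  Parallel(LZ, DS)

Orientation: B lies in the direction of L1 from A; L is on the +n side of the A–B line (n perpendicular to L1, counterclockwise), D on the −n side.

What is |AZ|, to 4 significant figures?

23.70

The slot axis is L1's direction at 35.1°, so u = (cos 35.1°, sin 35.1°) = (0.8181, 0.5750) and n = (−sin 35.1°, cos 35.1°) = (-0.5750, 0.8181). A is at the origin and B lies 22.2 along u from A, so B = 22.2·u = (18.16, 12.77). Tangency of A1 to both parallel lines with radius 8.3 puts L and D at A ± 8.3·n: L = (-4.773, 6.791), D = (4.773, -6.791). Equal radii place Z and S the same way about B: Z = B + 8.3·n = (13.39, 19.56), S = B − 8.3·n = (22.94, 5.974). Then |AZ| = |Z − A| = 23.70.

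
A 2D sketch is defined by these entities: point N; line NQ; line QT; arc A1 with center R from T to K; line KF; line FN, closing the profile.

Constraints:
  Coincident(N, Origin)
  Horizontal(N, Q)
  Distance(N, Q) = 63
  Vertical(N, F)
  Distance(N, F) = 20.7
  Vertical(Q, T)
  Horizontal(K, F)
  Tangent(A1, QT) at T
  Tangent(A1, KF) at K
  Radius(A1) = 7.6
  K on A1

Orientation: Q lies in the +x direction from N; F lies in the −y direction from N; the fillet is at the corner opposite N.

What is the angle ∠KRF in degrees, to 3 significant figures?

82.2°

N is at the origin; N and Q share the same y with |NQ| = 63.0 and Q on the +x side, so Q = (63.0, 0.00). N and F share the same x with |NF| = 20.7 and F on the −y side, so F = (0.00, -20.7). The virtual corner opposite N is at (63.0, -20.7). The tangent condition forces RT to be normal to QT and since A1 is tangent to KF there, RK ⟂ KF, with radius 7.6, so the center R sits 7.6 in from both sides at R = (55.4, -13.1). That places the tangent points at T = (63.0, -13.1) on QT and K = (55.4, -20.7) on KF. Then cos ∠KRF = RK·RF / (|RK||RF|), giving 82.2°.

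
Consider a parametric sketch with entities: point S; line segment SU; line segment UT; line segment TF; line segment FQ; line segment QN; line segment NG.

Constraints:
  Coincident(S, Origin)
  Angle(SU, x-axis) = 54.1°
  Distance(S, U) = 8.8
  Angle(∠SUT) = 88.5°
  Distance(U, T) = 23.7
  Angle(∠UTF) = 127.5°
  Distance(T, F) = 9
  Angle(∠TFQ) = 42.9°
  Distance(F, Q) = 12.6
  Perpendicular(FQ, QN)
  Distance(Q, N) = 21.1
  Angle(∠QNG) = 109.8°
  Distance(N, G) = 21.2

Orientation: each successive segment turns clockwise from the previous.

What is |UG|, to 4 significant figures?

45.54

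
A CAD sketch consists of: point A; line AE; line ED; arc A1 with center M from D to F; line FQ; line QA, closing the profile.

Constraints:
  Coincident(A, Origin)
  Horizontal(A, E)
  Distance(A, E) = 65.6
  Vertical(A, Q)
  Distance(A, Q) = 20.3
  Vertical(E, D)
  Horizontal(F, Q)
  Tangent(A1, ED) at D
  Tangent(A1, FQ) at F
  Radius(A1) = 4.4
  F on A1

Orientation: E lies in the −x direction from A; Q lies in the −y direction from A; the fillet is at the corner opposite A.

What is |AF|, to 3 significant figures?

64.5

A is at the origin; A and E share the same y with |AE| = 65.6 and E on the −x side, so E = (-65.6, 0.00). AQ is vertical with |AQ| = 20.3 and Q on the −y side, so Q = (0.00, -20.3). The virtual corner opposite A is at (-65.6, -20.3). The tangent condition forces MD to be normal to ED and the tangent condition forces MF to be normal to FQ, with radius 4.4, so the center M sits 4.4 in from both sides at M = (-61.2, -15.9). That places the tangent points at D = (-65.6, -15.9) on ED and F = (-61.2, -20.3) on FQ. Then |AF| = |F − A| = 64.5.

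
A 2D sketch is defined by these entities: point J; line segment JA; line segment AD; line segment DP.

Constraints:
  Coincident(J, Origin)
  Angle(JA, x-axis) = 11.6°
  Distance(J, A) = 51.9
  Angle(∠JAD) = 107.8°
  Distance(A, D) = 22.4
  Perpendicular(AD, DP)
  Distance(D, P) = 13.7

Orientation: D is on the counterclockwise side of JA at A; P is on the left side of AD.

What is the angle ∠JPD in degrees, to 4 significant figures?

133.0°

∠JAD = 107.8°, so AD runs at 11.6° + (180° − 107.8°) = 83.80° from the x-axis; with |AD| = 22.4, D = A + 22.4·(cos 83.80°, sin 83.80°) = (53.26, 32.70). AD is perpendicular to DP; with |DP| = 13.7 on the left of AD, P = D + 13.7·(-0.9942, 0.1080) = (39.64, 34.18). Then cos ∠JPD = PJ·PD / (|PJ||PD|), giving 133.0°.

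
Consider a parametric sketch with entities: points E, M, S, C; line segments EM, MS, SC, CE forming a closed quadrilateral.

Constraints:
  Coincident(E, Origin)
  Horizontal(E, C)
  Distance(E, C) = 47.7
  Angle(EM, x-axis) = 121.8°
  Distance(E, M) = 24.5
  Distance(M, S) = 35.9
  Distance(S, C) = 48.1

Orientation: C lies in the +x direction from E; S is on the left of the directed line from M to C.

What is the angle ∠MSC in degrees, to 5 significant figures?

98.404°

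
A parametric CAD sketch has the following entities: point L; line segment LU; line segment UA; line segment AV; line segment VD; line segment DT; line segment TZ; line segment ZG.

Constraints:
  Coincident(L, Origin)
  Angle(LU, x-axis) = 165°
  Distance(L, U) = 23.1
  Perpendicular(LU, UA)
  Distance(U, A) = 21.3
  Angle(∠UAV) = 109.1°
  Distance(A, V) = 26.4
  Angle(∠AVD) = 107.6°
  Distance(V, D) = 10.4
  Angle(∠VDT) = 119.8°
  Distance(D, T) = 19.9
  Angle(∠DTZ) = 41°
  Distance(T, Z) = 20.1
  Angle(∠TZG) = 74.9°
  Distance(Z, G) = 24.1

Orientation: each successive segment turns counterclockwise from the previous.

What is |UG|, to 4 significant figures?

47.50

L is at the origin; LU runs at 165.0° with length 23.1, so U = (-22.31, 5.979). LU is perpendicular to UA, so UA runs at -105.0°; with |UA| = 21.3, A = (-27.83, -14.60). ∠UAV = 109.1° gives AV at -34.10° from the x-axis; with |AV| = 26.4, V = (-5.965, -29.40). ∠AVD = 107.6° gives VD at 38.30° from the x-axis; with |VD| = 10.4, D = (2.197, -22.95). ∠VDT = 119.8° gives DT at 98.50° from the x-axis; with |DT| = 19.9, T = (-0.7447, -3.269). ∠DTZ = 41.0° gives TZ at -122.5° from the x-axis; with |TZ| = 20.1, Z = (-11.54, -20.22). ∠TZG = 74.9° gives ZG at -17.40° from the x-axis; with |ZG| = 24.1, G = (11.45, -27.43). Then |UG| = |G − U| = 47.50.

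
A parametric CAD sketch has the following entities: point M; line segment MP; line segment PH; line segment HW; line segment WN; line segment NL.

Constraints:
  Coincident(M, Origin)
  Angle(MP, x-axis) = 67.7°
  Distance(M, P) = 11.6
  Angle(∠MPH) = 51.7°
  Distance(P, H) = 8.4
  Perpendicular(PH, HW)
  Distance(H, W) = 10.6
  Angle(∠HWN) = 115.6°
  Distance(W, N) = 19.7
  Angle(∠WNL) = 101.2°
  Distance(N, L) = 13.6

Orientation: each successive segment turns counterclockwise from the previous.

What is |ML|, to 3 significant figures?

24.7

∠HWN = 115.6° gives WN at -9.60° from the x-axis; with |WN| = 19.7, N = (18.7, -5.06). ∠WNL = 101.2° gives NL at 69.2° from the x-axis; with |NL| = 13.6, L = (23.5, 7.66). Then |ML| = |L − M| = 24.7.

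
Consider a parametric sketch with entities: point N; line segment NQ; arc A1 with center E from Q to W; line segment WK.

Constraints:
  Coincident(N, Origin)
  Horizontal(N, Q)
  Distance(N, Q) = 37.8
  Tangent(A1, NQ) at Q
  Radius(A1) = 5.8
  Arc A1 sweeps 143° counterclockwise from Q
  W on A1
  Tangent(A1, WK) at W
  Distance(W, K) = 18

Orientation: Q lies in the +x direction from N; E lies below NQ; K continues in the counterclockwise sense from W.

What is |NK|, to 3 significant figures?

53.1

On A1, Q sits at bearing 90° from E; a 143° counterclockwise sweep puts W at bearing 233°, so W = E + 5.8·(cos 233°, sin 233°) = (34.3, -10.4). A1 meets WK tangentially, so EW is at right angles to WK, so WK runs along (−sin 233°, cos 233°); with |WK| = 18.0, K = (48.7, -21.3). Then |NK| = |K − N| = 53.1.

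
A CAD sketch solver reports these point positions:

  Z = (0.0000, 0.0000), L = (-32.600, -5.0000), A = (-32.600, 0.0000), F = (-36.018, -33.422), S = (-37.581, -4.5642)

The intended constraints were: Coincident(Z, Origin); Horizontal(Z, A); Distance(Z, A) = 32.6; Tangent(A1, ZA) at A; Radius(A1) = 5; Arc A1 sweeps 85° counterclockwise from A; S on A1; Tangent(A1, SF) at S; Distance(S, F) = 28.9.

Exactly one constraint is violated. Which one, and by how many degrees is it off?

Tangent(A1, SF) at S — off by 8.10°.

Z = (0.00, 0.00) ✓; Z.y = 0.00, A.y = 0.00 ✓; |ZA| = 32.60 ✓; ∠(LA, AZ) = 90.00° ✓; |LA| = 5.000 ✓; bearing(L→S) − bearing(L→A) = 85.00° ✓; |LS| = 5.000 ✓; ∠(LS, SF) = 81.90° ✗; |SF| = 28.90 ✓.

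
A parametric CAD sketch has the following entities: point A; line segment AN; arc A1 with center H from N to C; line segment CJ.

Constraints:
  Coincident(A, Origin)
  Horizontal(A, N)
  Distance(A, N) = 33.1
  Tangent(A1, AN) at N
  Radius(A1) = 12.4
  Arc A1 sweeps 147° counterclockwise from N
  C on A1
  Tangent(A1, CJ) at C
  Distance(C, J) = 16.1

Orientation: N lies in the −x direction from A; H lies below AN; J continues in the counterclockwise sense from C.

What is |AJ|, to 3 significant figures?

41.1

On A1, N sits at bearing 90° from H; a 147° counterclockwise sweep puts C at bearing 237°, so C = H + 12.4·(cos 237°, sin 237°) = (-39.9, -22.8). The tangent condition forces HC to be normal to CJ, so CJ runs along (−sin 237°, cos 237°); with |CJ| = 16.1, J = (-26.4, -31.6). Then |AJ| = |J − A| = 41.1.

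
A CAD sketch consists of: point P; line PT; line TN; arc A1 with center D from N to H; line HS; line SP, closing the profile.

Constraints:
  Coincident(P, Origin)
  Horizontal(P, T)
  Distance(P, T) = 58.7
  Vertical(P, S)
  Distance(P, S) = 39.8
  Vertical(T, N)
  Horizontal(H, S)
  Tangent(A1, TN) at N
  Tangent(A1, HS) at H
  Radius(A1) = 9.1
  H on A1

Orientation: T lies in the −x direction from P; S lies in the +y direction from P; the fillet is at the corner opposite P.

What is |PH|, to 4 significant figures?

63.59

P is at the origin; P and T share the same y with |PT| = 58.7 and T on the −x side, so T = (-58.70, 0.000). PS is vertical with |PS| = 39.8 and S on the +y side, so S = (0.000, 39.80). The virtual corner opposite P is at (-58.70, 39.80). A1 meets TN tangentially, so DN is at right angles to TN and the tangent condition forces DH to be normal to HS, with radius 9.1, so the center D sits 9.1 in from both sides at D = (-49.60, 30.70). That places the tangent points at N = (-58.70, 30.70) on TN and H = (-49.60, 39.80) on HS. Then |PH| = |H − P| = 63.59.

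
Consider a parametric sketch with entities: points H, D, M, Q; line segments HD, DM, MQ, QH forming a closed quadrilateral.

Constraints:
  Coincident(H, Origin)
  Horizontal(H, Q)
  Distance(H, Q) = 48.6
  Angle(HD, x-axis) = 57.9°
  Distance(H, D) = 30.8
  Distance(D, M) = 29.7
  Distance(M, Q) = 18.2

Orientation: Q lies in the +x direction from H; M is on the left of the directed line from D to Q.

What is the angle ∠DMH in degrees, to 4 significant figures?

37.82°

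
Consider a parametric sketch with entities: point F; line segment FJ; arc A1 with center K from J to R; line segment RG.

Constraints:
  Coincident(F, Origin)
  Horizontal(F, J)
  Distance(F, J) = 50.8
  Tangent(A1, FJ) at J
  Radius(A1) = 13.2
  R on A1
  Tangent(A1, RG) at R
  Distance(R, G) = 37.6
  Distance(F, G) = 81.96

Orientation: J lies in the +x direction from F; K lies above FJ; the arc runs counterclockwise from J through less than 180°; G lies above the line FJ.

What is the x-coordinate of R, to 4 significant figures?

64.00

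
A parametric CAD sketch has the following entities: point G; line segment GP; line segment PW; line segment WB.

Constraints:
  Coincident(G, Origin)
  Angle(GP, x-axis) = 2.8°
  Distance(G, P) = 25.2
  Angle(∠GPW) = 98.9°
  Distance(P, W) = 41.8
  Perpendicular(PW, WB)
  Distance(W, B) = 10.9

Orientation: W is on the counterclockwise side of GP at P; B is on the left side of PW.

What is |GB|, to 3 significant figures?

47.8

G is at the origin; GP runs at 2.8° with length 25.2, so P = 25.2·(cos 2.8°, sin 2.8°) = (25.2, 1.23). ∠GPW = 98.9°, so PW runs at 2.8° + (180° − 98.9°) = 83.9° from the x-axis; with |PW| = 41.8, W = P + 41.8·(cos 83.9°, sin 83.9°) = (29.6, 42.8). PW ⟂ WB; with |WB| = 10.9 on the left of PW, B = W + 10.9·(-0.994, 0.106) = (18.8, 44.0). Then |GB| = |B − G| = 47.8.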